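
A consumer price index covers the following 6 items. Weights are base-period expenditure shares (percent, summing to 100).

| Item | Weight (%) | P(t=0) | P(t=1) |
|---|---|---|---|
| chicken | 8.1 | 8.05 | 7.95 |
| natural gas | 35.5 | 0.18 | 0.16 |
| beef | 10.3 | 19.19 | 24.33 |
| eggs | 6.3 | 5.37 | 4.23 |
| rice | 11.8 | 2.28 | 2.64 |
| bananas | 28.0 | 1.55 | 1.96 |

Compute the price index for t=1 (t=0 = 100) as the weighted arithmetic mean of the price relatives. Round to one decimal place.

chicken: 8.1 × (7.95/8.05) = 8.1 × 0.987578 = 7.9994
natural gas: 35.5 × (0.16/0.18) = 35.5 × 0.888889 = 31.5556
beef: 10.3 × (24.33/19.19) = 10.3 × 1.267848 = 13.0588
eggs: 6.3 × (4.23/5.37) = 6.3 × 0.787709 = 4.9626
rice: 11.8 × (2.64/2.28) = 11.8 × 1.157895 = 13.6632
bananas: 28.0 × (1.96/1.55) = 28.0 × 1.264516 = 35.4065
Index = Σ wᵢ·(p₁ᵢ/p₀ᵢ) = 7.9994 + 31.5556 + 13.0588 + 4.9626 + 13.6632 + 35.4065 = 106.6459

106.6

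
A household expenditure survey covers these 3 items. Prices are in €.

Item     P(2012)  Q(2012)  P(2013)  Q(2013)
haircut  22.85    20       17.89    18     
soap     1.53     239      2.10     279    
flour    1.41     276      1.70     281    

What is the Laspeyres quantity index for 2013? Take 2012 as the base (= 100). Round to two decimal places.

101.86

Laspeyres quantity index uses base-period prices as weights.
ΣP(2012)·Q(2013) = 22.85×18 + 1.53×279 + 1.41×281 = 411.3 + 426.87 + 396.21 = 1234.38
ΣP(2012)·Q(2012) = 22.85×20 + 1.53×239 + 1.41×276 = 457 + 365.67 + 389.16 = 1211.83
Index = 1234.38 / 1211.83 × 100 = 101.8608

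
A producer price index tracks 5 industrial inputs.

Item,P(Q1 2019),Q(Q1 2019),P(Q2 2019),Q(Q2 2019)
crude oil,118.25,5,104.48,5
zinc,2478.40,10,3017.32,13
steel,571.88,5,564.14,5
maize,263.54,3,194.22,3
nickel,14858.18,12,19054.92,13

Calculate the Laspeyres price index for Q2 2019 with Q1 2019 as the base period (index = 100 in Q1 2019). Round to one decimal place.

126.7

Laspeyres price index uses base-period quantities as weights.
ΣP(Q2 2019)·Q(Q1 2019) = 104.48×5 + 3017.32×10 + 564.14×5 + 194.22×3 + 19054.92×12 = 522.4 + 30173.2 + 2820.7 + 582.66 + 228659.04 = 262758
ΣP(Q1 2019)·Q(Q1 2019) = 118.25×5 + 2478.40×10 + 571.88×5 + 263.54×3 + 14858.18×12 = 591.25 + 24784 + 2859.4 + 790.62 + 178298.16 = 207323.43
Index = 262758 / 207323.43 × 100 = 126.7382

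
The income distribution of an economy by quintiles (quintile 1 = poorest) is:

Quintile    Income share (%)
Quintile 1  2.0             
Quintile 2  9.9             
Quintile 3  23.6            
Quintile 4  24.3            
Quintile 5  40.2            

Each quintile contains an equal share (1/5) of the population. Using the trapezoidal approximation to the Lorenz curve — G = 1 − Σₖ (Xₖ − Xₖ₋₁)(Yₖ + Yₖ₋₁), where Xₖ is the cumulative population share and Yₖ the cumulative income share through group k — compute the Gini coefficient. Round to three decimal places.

Cumulative income shares Yₖ: 0.0200, 0.1190, 0.3550, 0.5980, 1.0000
Σ (Xₖ−Xₖ₋₁)(Yₖ+Yₖ₋₁) = (1/5)(0.0200+0.0000) + (1/5)(0.1190+0.0200) + (1/5)(0.3550+0.1190) + (1/5)(0.5980+0.3550) + (1/5)(1.0000+0.5980)
  = 0.0040 + 0.0278 + 0.0948 + 0.1906 + 0.3196 = 0.6368
G = 1 − 0.6368 = 0.3632

0.363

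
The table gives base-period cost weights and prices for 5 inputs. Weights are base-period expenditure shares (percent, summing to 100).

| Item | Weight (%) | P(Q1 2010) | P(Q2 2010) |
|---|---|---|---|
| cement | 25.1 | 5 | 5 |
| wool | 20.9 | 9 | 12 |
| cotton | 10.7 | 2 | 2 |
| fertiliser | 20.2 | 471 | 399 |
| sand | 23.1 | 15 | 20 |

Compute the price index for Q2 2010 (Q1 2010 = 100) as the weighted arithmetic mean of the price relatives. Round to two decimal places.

111.58

cement: 25.1 × (5/5) = 25.1 × 1.000000 = 25.1000
wool: 20.9 × (12/9) = 20.9 × 1.333333 = 27.8667
cotton: 10.7 × (2/2) = 10.7 × 1.000000 = 10.7000
fertiliser: 20.2 × (399/471) = 20.2 × 0.847134 = 17.1121
sand: 23.1 × (20/15) = 23.1 × 1.333333 = 30.8000
Index = Σ wᵢ·(p₁ᵢ/p₀ᵢ) = 25.1000 + 27.8667 + 10.7000 + 17.1121 + 30.8000 = 111.5788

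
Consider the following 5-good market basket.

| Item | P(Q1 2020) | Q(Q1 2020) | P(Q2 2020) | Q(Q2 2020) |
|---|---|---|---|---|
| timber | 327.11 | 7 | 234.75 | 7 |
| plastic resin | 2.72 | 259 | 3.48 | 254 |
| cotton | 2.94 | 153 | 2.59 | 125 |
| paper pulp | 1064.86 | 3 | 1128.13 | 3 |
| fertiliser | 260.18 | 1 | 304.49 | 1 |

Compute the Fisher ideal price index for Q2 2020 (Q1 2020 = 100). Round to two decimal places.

96.12

Laspeyres component (base-period weights):
ΣP(Q2 2020)Q(Q1 2020) = 234.75×7 + 3.48×259 + 2.59×153 + 1128.13×3 + 304.49×1 = 1643.25 + 901.32 + 396.27 + 3384.39 + 304.49 = 6629.72
ΣP(Q1 2020)Q(Q1 2020) = 327.11×7 + 2.72×259 + 2.94×153 + 1064.86×3 + 260.18×1 = 2289.77 + 704.48 + 449.82 + 3194.58 + 260.18 = 6898.83
L = 6629.72 / 6898.83 × 100 = 96.0992
Paasche component (current-period weights):
ΣP(Q2 2020)Q(Q2 2020) = 234.75×7 + 3.48×254 + 2.59×125 + 1128.13×3 + 304.49×1 = 1643.25 + 883.92 + 323.75 + 3384.39 + 304.49 = 6539.8
ΣP(Q1 2020)Q(Q2 2020) = 327.11×7 + 2.72×254 + 2.94×125 + 1064.86×3 + 260.18×1 = 2289.77 + 690.88 + 367.5 + 3194.58 + 260.18 = 6802.91
P = 6539.8 / 6802.91 × 100 = 96.1324
Fisher = √(L × P) = √(96.0992 × 96.1324) = 96.1158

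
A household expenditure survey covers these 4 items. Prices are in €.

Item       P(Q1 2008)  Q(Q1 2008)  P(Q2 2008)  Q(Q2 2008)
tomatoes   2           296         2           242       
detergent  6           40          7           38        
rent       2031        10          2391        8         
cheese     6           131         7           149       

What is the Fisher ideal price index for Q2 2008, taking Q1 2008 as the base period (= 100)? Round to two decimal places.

Laspeyres component (base-period weights):
ΣP(Q2 2008)Q(Q1 2008) = 2×296 + 7×40 + 2391×10 + 7×131 = 592 + 280 + 23910 + 917 = 25699
ΣP(Q1 2008)Q(Q1 2008) = 2×296 + 6×40 + 2031×10 + 6×131 = 592 + 240 + 20310 + 786 = 21928
L = 25699 / 21928 × 100 = 117.1972
Paasche component (current-period weights):
ΣP(Q2 2008)Q(Q2 2008) = 2×242 + 7×38 + 2391×8 + 7×149 = 484 + 266 + 19128 + 1043 = 20921
ΣP(Q1 2008)Q(Q2 2008) = 2×242 + 6×38 + 2031×8 + 6×149 = 484 + 228 + 16248 + 894 = 17854
P = 20921 / 17854 × 100 = 117.1782
Fisher = √(L × P) = √(117.1972 × 117.1782) = 117.1877

117.19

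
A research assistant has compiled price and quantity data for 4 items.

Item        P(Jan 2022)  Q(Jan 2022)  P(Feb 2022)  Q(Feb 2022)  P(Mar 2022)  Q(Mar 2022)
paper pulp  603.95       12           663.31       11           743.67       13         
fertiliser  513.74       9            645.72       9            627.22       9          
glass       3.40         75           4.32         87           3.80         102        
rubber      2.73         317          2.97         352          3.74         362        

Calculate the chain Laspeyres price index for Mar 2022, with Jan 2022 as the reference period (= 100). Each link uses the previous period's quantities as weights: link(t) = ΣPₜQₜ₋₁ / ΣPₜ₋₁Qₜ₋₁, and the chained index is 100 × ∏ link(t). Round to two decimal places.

Link Jan 2022→Feb 2022:
ΣP(Feb 2022)Q(Jan 2022) = 663.31×12 + 645.72×9 + 4.32×75 + 2.97×317 = 7959.72 + 5811.48 + 324 + 941.49 = 15036.69
ΣP(Jan 2022)Q(Jan 2022) = 603.95×12 + 513.74×9 + 3.40×75 + 2.73×317 = 7247.4 + 4623.66 + 255 + 865.41 = 12991.47
link = 15036.69/12991.47 = 1.157428
Link Feb 2022→Mar 2022:
ΣP(Mar 2022)Q(Feb 2022) = 743.67×11 + 627.22×9 + 3.80×87 + 3.74×352 = 8180.37 + 5644.98 + 330.6 + 1316.48 = 15472.43
ΣP(Feb 2022)Q(Feb 2022) = 663.31×11 + 645.72×9 + 4.32×87 + 2.97×352 = 7296.41 + 5811.48 + 375.84 + 1045.44 = 14529.17
link = 15472.43/14529.17 = 1.064922
Chained index = 100 × 1.157428 × 1.064922 = 123.2570

123.26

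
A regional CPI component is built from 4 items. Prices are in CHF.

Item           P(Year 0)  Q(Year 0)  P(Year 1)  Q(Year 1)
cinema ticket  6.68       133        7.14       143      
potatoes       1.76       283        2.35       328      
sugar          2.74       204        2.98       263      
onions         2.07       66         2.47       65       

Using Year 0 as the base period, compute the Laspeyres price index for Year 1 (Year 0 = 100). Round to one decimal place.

114.6

Laspeyres price index uses base-period quantities as weights.
ΣP(Year 1)·Q(Year 0) = 7.14×133 + 2.35×283 + 2.98×204 + 2.47×66 = 949.62 + 665.05 + 607.92 + 163.02 = 2385.61
ΣP(Year 0)·Q(Year 0) = 6.68×133 + 1.76×283 + 2.74×204 + 2.07×66 = 888.44 + 498.08 + 558.96 + 136.62 = 2082.1
Index = 2385.61 / 2082.1 × 100 = 114.5771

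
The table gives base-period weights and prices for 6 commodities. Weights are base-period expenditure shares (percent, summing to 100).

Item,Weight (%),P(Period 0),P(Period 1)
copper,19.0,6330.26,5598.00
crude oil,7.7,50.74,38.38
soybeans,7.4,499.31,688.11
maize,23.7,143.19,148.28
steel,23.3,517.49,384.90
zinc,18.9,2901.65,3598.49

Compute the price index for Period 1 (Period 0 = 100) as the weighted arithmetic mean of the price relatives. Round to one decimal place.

copper: 19.0 × (5598.00/6330.26) = 19.0 × 0.884324 = 16.8022
crude oil: 7.7 × (38.38/50.74) = 7.7 × 0.756405 = 5.8243
soybeans: 7.4 × (688.11/499.31) = 7.4 × 1.378122 = 10.1981
maize: 23.7 × (148.28/143.19) = 23.7 × 1.035547 = 24.5425
steel: 23.3 × (384.90/517.49) = 23.3 × 0.743782 = 17.3301
zinc: 18.9 × (3598.49/2901.65) = 18.9 × 1.240153 = 23.4389
Index = Σ wᵢ·(p₁ᵢ/p₀ᵢ) = 16.8022 + 5.8243 + 10.1981 + 24.5425 + 17.3301 + 23.4389 = 98.1361

98.1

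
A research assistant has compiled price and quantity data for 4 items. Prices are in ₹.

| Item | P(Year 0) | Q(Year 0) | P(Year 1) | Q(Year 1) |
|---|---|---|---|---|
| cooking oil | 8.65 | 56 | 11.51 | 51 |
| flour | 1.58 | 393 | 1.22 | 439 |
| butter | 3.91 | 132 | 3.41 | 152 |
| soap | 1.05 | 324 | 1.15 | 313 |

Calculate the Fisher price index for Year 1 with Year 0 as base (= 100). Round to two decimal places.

98.23

Laspeyres component (base-period weights):
ΣP(Year 1)Q(Year 0) = 11.51×56 + 1.22×393 + 3.41×132 + 1.15×324 = 644.56 + 479.46 + 450.12 + 372.6 = 1946.74
ΣP(Year 0)Q(Year 0) = 8.65×56 + 1.58×393 + 3.91×132 + 1.05×324 = 484.4 + 620.94 + 516.12 + 340.2 = 1961.66
L = 1946.74 / 1961.66 × 100 = 99.2394
Paasche component (current-period weights):
ΣP(Year 1)Q(Year 1) = 11.51×51 + 1.22×439 + 3.41×152 + 1.15×313 = 587.01 + 535.58 + 518.32 + 359.95 = 2000.86
ΣP(Year 0)Q(Year 1) = 8.65×51 + 1.58×439 + 3.91×152 + 1.05×313 = 441.15 + 693.62 + 594.32 + 328.65 = 2057.74
P = 2000.86 / 2057.74 × 100 = 97.2358
Fisher = √(L × P) = √(99.2394 × 97.2358) = 98.2325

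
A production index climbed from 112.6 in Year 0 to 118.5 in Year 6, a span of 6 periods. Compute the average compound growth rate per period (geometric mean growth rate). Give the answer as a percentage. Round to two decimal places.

Growth factor = (118.5/112.6)^(1/6) = (1.052398)^(1/6) = 1.008548
Growth rate = 1.008548 − 1 = 0.008548 = 0.8548%

0.85%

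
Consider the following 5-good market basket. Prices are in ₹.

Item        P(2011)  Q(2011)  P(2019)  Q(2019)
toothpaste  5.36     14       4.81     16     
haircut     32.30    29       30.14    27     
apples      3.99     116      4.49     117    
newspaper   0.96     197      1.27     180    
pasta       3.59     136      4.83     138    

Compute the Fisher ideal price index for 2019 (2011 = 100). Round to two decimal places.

Laspeyres component (base-period weights):
ΣP(2019)Q(2011) = 4.81×14 + 30.14×29 + 4.49×116 + 1.27×197 + 4.83×136 = 67.34 + 874.06 + 520.84 + 250.19 + 656.88 = 2369.31
ΣP(2011)Q(2011) = 5.36×14 + 32.30×29 + 3.99×116 + 0.96×197 + 3.59×136 = 75.04 + 936.7 + 462.84 + 189.12 + 488.24 = 2151.94
L = 2369.31 / 2151.94 × 100 = 110.1011
Paasche component (current-period weights):
ΣP(2019)Q(2019) = 4.81×16 + 30.14×27 + 4.49×117 + 1.27×180 + 4.83×138 = 76.96 + 813.78 + 525.33 + 228.6 + 666.54 = 2311.21
ΣP(2011)Q(2019) = 5.36×16 + 32.30×27 + 3.99×117 + 0.96×180 + 3.59×138 = 85.76 + 872.1 + 466.83 + 172.8 + 495.42 = 2092.91
P = 2311.21 / 2092.91 × 100 = 110.4305
Fisher = √(L × P) = √(110.1011 × 110.4305) = 110.2657

110.27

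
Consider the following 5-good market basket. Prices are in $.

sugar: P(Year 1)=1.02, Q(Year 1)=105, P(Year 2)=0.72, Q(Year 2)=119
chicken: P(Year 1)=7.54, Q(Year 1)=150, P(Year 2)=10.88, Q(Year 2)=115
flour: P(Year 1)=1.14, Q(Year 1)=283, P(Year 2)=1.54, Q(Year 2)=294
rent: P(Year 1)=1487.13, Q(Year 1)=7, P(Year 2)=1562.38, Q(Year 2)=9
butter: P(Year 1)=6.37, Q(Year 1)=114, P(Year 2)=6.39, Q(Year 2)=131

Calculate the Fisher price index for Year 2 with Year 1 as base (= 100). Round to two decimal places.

108.06

Laspeyres component (base-period weights):
ΣP(Year 2)Q(Year 1) = 0.72×105 + 10.88×150 + 1.54×283 + 1562.38×7 + 6.39×114 = 75.6 + 1632 + 435.82 + 10936.66 + 728.46 = 13808.54
ΣP(Year 1)Q(Year 1) = 1.02×105 + 7.54×150 + 1.14×283 + 1487.13×7 + 6.37×114 = 107.1 + 1131 + 322.62 + 10409.91 + 726.18 = 12696.81
L = 13808.54 / 12696.81 × 100 = 108.7560
Paasche component (current-period weights):
ΣP(Year 2)Q(Year 2) = 0.72×119 + 10.88×115 + 1.54×294 + 1562.38×9 + 6.39×131 = 85.68 + 1251.2 + 452.76 + 14061.42 + 837.09 = 16688.15
ΣP(Year 1)Q(Year 2) = 1.02×119 + 7.54×115 + 1.14×294 + 1487.13×9 + 6.37×131 = 121.38 + 867.1 + 335.16 + 13384.17 + 834.47 = 15542.28
P = 16688.15 / 15542.28 × 100 = 107.3726
Fisher = √(L × P) = √(108.7560 × 107.3726) = 108.0621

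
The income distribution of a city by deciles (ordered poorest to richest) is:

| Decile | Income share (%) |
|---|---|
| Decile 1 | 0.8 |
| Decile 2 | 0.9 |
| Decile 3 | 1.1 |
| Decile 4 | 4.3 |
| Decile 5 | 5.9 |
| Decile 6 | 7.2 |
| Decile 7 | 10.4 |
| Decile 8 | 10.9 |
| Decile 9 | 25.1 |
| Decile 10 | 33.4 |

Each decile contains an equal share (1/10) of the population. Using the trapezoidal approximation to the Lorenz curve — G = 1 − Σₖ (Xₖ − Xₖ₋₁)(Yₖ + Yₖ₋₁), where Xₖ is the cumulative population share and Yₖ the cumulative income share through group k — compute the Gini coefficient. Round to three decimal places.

Cumulative income shares Yₖ: 0.0080, 0.0170, 0.0280, 0.0710, 0.1300, 0.2020, 0.3060, 0.4150, 0.6660, 1.0000
Σ (Xₖ−Xₖ₋₁)(Yₖ+Yₖ₋₁) = (1/10)(0.0080+0.0000) + (1/10)(0.0170+0.0080) + (1/10)(0.0280+0.0170) + (1/10)(0.0710+0.0280) + (1/10)(0.1300+0.0710) + (1/10)(0.2020+0.1300) + (1/10)(0.3060+0.2020) + (1/10)(0.4150+0.3060) + (1/10)(0.6660+0.4150) + (1/10)(1.0000+0.6660)
  = 0.0008 + 0.0025 + 0.0045 + 0.0099 + 0.0201 + 0.0332 + 0.0508 + 0.0721 + 0.1081 + 0.1666 = 0.4686
G = 1 − 0.4686 = 0.5314

0.531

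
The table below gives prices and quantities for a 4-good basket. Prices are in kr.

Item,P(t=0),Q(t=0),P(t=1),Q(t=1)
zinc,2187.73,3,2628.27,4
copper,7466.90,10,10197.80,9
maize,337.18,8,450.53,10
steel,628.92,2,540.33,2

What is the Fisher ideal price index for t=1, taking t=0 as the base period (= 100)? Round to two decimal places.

Laspeyres component (base-period weights):
ΣP(t=1)Q(t=0) = 2628.27×3 + 10197.80×10 + 450.53×8 + 540.33×2 = 7884.81 + 101978 + 3604.24 + 1080.66 = 114547.71
ΣP(t=0)Q(t=0) = 2187.73×3 + 7466.90×10 + 337.18×8 + 628.92×2 = 6563.19 + 74669 + 2697.44 + 1257.84 = 85187.47
L = 114547.71 / 85187.47 × 100 = 134.4654
Paasche component (current-period weights):
ΣP(t=1)Q(t=1) = 2628.27×4 + 10197.80×9 + 450.53×10 + 540.33×2 = 10513.08 + 91780.2 + 4505.3 + 1080.66 = 107879.24
ΣP(t=0)Q(t=1) = 2187.73×4 + 7466.90×9 + 337.18×10 + 628.92×2 = 8750.92 + 67202.1 + 3371.8 + 1257.84 = 80582.66
P = 107879.24 / 80582.66 × 100 = 133.8740
Fisher = √(L × P) = √(134.4654 × 133.8740) = 134.1694

134.17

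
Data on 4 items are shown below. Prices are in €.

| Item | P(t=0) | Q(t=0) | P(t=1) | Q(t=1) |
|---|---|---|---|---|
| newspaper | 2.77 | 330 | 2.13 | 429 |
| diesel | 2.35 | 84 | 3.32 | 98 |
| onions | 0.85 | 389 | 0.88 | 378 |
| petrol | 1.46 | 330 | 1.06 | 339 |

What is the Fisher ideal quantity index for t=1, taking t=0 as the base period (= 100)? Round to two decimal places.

115.76

Laspeyres component (base-period weights):
ΣP(t=0)Q(t=1) = 2.77×429 + 2.35×98 + 0.85×378 + 1.46×339 = 1188.33 + 230.3 + 321.3 + 494.94 = 2234.87
ΣP(t=0)Q(t=0) = 2.77×330 + 2.35×84 + 0.85×389 + 1.46×330 = 914.1 + 197.4 + 330.65 + 481.8 = 1923.95
L = 2234.87 / 1923.95 × 100 = 116.1605
Paasche component (current-period weights):
ΣP(t=1)Q(t=1) = 2.13×429 + 3.32×98 + 0.88×378 + 1.06×339 = 913.77 + 325.36 + 332.64 + 359.34 = 1931.11
ΣP(t=1)Q(t=0) = 2.13×330 + 3.32×84 + 0.88×389 + 1.06×330 = 702.9 + 278.88 + 342.32 + 349.8 = 1673.9
P = 1931.11 / 1673.9 × 100 = 115.3659
Fisher = √(L × P) = √(116.1605 × 115.3659) = 115.7625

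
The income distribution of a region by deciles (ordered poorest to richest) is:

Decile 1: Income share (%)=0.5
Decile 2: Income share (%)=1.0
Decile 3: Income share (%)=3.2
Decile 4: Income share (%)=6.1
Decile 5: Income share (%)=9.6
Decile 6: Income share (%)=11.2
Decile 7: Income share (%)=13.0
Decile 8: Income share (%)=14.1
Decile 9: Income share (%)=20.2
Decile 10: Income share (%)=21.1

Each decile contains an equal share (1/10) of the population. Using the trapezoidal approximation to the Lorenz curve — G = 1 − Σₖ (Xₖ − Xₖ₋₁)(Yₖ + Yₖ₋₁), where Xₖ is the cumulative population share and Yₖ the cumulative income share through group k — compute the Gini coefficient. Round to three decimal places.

Cumulative income shares Yₖ: 0.0050, 0.0150, 0.0470, 0.1080, 0.2040, 0.3160, 0.4460, 0.5870, 0.7890, 1.0000
Σ (Xₖ−Xₖ₋₁)(Yₖ+Yₖ₋₁) = (1/10)(0.0050+0.0000) + (1/10)(0.0150+0.0050) + (1/10)(0.0470+0.0150) + (1/10)(0.1080+0.0470) + (1/10)(0.2040+0.1080) + (1/10)(0.3160+0.2040) + (1/10)(0.4460+0.3160) + (1/10)(0.5870+0.4460) + (1/10)(0.7890+0.5870) + (1/10)(1.0000+0.7890)
  = 0.0005 + 0.0020 + 0.0062 + 0.0155 + 0.0312 + 0.0520 + 0.0762 + 0.1033 + 0.1376 + 0.1789 = 0.6034
G = 1 − 0.6034 = 0.3966

0.397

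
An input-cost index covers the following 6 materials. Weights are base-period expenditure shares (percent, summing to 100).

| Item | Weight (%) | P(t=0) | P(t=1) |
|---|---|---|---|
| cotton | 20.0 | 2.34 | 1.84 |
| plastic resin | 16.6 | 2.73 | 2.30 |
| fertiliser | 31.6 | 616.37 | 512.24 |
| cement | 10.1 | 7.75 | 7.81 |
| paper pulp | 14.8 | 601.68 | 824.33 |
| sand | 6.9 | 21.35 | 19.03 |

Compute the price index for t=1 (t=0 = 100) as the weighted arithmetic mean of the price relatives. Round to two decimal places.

92.58

cotton: 20.0 × (1.84/2.34) = 20.0 × 0.786325 = 15.7265
plastic resin: 16.6 × (2.30/2.73) = 16.6 × 0.842491 = 13.9853
fertiliser: 31.6 × (512.24/616.37) = 31.6 × 0.831059 = 26.2615
cement: 10.1 × (7.81/7.75) = 10.1 × 1.007742 = 10.1782
paper pulp: 14.8 × (824.33/601.68) = 14.8 × 1.370047 = 20.2767
sand: 6.9 × (19.03/21.35) = 6.9 × 0.891335 = 6.1502
Index = Σ wᵢ·(p₁ᵢ/p₀ᵢ) = 15.7265 + 13.9853 + 26.2615 + 10.1782 + 20.2767 + 6.1502 = 92.5784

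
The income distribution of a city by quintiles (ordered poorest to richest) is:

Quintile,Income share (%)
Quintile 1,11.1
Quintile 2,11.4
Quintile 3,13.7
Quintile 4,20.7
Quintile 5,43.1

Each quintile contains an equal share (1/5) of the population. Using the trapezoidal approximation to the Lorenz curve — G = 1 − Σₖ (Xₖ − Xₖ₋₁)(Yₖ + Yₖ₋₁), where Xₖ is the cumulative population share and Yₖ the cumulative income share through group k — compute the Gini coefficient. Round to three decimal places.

Cumulative income shares Yₖ: 0.1110, 0.2250, 0.3620, 0.5690, 1.0000
Σ (Xₖ−Xₖ₋₁)(Yₖ+Yₖ₋₁) = (1/5)(0.1110+0.0000) + (1/5)(0.2250+0.1110) + (1/5)(0.3620+0.2250) + (1/5)(0.5690+0.3620) + (1/5)(1.0000+0.5690)
  = 0.0222 + 0.0672 + 0.1174 + 0.1862 + 0.3138 = 0.7068
G = 1 − 0.7068 = 0.2932

0.293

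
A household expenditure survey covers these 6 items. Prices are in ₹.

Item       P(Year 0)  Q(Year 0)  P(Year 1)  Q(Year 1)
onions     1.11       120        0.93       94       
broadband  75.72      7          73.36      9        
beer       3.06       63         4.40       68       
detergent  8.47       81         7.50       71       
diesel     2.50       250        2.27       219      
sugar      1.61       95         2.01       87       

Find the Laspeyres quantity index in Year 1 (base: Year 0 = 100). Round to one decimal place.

98.4

Laspeyres quantity index uses base-period prices as weights.
ΣP(Year 0)·Q(Year 1) = 1.11×94 + 75.72×9 + 3.06×68 + 8.47×71 + 2.50×219 + 1.61×87 = 104.34 + 681.48 + 208.08 + 601.37 + 547.5 + 140.07 = 2282.84
ΣP(Year 0)·Q(Year 0) = 1.11×120 + 75.72×7 + 3.06×63 + 8.47×81 + 2.50×250 + 1.61×95 = 133.2 + 530.04 + 192.78 + 686.07 + 625 + 152.95 = 2320.04
Index = 2282.84 / 2320.04 × 100 = 98.3966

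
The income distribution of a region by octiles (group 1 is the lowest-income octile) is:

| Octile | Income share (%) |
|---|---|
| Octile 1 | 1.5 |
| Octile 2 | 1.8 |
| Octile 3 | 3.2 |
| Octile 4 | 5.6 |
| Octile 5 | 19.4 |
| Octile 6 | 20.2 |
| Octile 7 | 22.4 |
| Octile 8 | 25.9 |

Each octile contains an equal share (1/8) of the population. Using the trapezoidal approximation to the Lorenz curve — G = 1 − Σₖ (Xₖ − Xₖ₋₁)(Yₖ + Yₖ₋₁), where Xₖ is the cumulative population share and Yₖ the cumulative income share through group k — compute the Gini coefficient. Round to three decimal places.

Cumulative income shares Yₖ: 0.0150, 0.0330, 0.0650, 0.1210, 0.3150, 0.5170, 0.7410, 1.0000
Σ (Xₖ−Xₖ₋₁)(Yₖ+Yₖ₋₁) = (1/8)(0.0150+0.0000) + (1/8)(0.0330+0.0150) + (1/8)(0.0650+0.0330) + (1/8)(0.1210+0.0650) + (1/8)(0.3150+0.1210) + (1/8)(0.5170+0.3150) + (1/8)(0.7410+0.5170) + (1/8)(1.0000+0.7410)
  = 0.0019 + 0.0060 + 0.0123 + 0.0232 + 0.0545 + 0.1040 + 0.1572 + 0.2176 = 0.5767
G = 1 − 0.5767 = 0.4233

0.423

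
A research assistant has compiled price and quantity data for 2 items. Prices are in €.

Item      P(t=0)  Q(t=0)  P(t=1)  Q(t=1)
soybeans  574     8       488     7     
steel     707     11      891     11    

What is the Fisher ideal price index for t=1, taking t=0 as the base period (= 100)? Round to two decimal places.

Laspeyres component (base-period weights):
ΣP(t=1)Q(t=0) = 488×8 + 891×11 = 3904 + 9801 = 13705
ΣP(t=0)Q(t=0) = 574×8 + 707×11 = 4592 + 7777 = 12369
L = 13705 / 12369 × 100 = 110.8012
Paasche component (current-period weights):
ΣP(t=1)Q(t=1) = 488×7 + 891×11 = 3416 + 9801 = 13217
ΣP(t=0)Q(t=1) = 574×7 + 707×11 = 4018 + 7777 = 11795
P = 13217 / 11795 × 100 = 112.0560
Fisher = √(L × P) = √(110.8012 × 112.0560) = 111.4268

111.43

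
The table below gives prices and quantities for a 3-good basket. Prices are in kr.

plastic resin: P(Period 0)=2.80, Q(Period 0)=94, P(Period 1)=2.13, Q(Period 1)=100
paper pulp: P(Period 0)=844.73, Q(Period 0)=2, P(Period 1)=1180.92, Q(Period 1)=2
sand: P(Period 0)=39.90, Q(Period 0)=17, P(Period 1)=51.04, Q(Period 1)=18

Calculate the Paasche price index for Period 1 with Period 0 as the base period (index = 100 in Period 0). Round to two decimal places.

129.99

Paasche price index uses current-period quantities as weights.
ΣP(Period 1)·Q(Period 1) = 2.13×100 + 1180.92×2 + 51.04×18 = 213 + 2361.84 + 918.72 = 3493.56
ΣP(Period 0)·Q(Period 1) = 2.80×100 + 844.73×2 + 39.90×18 = 280 + 1689.46 + 718.2 = 2687.66
Index = 3493.56 / 2687.66 × 100 = 129.9852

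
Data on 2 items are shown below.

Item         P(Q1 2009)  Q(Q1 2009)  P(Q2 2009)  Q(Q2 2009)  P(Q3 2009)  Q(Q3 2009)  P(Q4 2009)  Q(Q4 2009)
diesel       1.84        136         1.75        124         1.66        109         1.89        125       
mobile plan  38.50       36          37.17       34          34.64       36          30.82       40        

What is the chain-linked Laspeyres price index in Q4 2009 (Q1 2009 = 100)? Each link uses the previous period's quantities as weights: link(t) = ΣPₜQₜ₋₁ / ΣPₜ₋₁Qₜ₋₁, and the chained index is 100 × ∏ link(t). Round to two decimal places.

Link Q1 2009→Q2 2009:
ΣP(Q2 2009)Q(Q1 2009) = 1.75×136 + 37.17×36 = 238 + 1338.12 = 1576.12
ΣP(Q1 2009)Q(Q1 2009) = 1.84×136 + 38.50×36 = 250.24 + 1386 = 1636.24
link = 1576.12/1636.24 = 0.963257
Link Q2 2009→Q3 2009:
ΣP(Q3 2009)Q(Q2 2009) = 1.66×124 + 34.64×34 = 205.84 + 1177.76 = 1383.6
ΣP(Q2 2009)Q(Q2 2009) = 1.75×124 + 37.17×34 = 217 + 1263.78 = 1480.78
link = 1383.6/1480.78 = 0.934372
Link Q3 2009→Q4 2009:
ΣP(Q4 2009)Q(Q3 2009) = 1.89×109 + 30.82×36 = 206.01 + 1109.52 = 1315.53
ΣP(Q3 2009)Q(Q3 2009) = 1.66×109 + 34.64×36 = 180.94 + 1247.04 = 1427.98
link = 1315.53/1427.98 = 0.921252
Chained index = 100 × 0.963257 × 0.934372 × 0.921252 = 82.9165

82.92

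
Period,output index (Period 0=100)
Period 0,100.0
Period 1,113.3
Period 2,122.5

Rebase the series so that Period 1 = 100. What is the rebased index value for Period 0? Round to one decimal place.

88.3

Rebased(Period 0) = 100.0 / 113.3 × 100 = 88.2613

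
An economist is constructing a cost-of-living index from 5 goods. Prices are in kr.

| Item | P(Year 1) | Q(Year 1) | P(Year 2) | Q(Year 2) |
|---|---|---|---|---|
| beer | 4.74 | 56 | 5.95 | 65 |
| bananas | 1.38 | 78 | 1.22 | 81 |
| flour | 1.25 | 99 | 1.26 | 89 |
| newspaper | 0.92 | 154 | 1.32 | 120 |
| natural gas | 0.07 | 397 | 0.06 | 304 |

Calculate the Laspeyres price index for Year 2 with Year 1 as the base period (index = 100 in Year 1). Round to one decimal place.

Laspeyres price index uses base-period quantities as weights.
ΣP(Year 2)·Q(Year 1) = 5.95×56 + 1.22×78 + 1.26×99 + 1.32×154 + 0.06×397 = 333.2 + 95.16 + 124.74 + 203.28 + 23.82 = 780.2
ΣP(Year 1)·Q(Year 1) = 4.74×56 + 1.38×78 + 1.25×99 + 0.92×154 + 0.07×397 = 265.44 + 107.64 + 123.75 + 141.68 + 27.79 = 666.3
Index = 780.2 / 666.3 × 100 = 117.0944

117.1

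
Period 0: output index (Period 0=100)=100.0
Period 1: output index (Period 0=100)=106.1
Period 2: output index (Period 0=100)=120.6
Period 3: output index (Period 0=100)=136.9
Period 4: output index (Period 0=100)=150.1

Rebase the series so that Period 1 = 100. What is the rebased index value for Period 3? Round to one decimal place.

Rebased(Period 3) = 136.9 / 106.1 × 100 = 129.0292

129.0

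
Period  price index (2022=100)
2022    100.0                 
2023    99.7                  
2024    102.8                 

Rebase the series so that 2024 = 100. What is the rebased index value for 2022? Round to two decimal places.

97.28

Rebased(2022) = 100.0 / 102.8 × 100 = 97.2763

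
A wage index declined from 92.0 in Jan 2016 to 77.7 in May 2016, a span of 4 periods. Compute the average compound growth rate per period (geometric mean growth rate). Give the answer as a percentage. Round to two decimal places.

-4.14%

Growth factor = (77.7/92.0)^(1/4) = (0.844565)^(1/4) = 0.958646
Growth rate = 0.958646 − 1 = -0.041354 = -4.1354%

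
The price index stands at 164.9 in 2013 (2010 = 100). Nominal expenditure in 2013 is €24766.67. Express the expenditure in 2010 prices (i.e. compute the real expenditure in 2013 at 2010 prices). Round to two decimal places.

15019.21

Real = Nominal ÷ (Index/100) = 24766.67 ÷ (164.9/100)
     = 24766.67 ÷ 1.649 = 15019.2056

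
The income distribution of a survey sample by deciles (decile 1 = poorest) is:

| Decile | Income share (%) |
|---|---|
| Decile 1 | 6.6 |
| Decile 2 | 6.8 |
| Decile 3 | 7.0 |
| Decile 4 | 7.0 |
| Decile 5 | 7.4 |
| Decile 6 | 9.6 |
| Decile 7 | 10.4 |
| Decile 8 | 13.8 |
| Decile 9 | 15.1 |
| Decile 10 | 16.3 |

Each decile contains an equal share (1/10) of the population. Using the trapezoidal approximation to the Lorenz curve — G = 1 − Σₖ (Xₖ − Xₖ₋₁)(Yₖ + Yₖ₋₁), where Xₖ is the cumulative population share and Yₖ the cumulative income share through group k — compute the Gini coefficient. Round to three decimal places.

Cumulative income shares Yₖ: 0.0660, 0.1340, 0.2040, 0.2740, 0.3480, 0.4440, 0.5480, 0.6860, 0.8370, 1.0000
Σ (Xₖ−Xₖ₋₁)(Yₖ+Yₖ₋₁) = (1/10)(0.0660+0.0000) + (1/10)(0.1340+0.0660) + (1/10)(0.2040+0.1340) + (1/10)(0.2740+0.2040) + (1/10)(0.3480+0.2740) + (1/10)(0.4440+0.3480) + (1/10)(0.5480+0.4440) + (1/10)(0.6860+0.5480) + (1/10)(0.8370+0.6860) + (1/10)(1.0000+0.8370)
  = 0.0066 + 0.0200 + 0.0338 + 0.0478 + 0.0622 + 0.0792 + 0.0992 + 0.1234 + 0.1523 + 0.1837 = 0.8082
G = 1 − 0.8082 = 0.1918

0.192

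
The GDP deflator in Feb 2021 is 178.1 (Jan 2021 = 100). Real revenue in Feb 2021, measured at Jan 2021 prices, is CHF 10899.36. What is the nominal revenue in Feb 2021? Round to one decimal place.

19411.8

Nominal = Real × (Index/100) = 10899.36 × (178.1/100)
        = 10899.36 × 1.781 = 19411.7602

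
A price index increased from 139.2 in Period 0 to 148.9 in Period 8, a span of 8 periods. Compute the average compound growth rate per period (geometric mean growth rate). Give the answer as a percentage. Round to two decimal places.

0.85%

Growth factor = (148.9/139.2)^(1/8) = (1.069684)^(1/8) = 1.008456
Growth rate = 1.008456 − 1 = 0.008456 = 0.8456%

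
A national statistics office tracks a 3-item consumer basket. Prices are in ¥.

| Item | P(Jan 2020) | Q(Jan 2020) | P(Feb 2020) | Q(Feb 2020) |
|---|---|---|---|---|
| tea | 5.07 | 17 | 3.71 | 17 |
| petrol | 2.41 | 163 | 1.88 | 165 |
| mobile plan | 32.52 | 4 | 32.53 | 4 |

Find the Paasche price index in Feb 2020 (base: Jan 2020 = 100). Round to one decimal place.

Paasche price index uses current-period quantities as weights.
ΣP(Feb 2020)·Q(Feb 2020) = 3.71×17 + 1.88×165 + 32.53×4 = 63.07 + 310.2 + 130.12 = 503.39
ΣP(Jan 2020)·Q(Feb 2020) = 5.07×17 + 2.41×165 + 32.52×4 = 86.19 + 397.65 + 130.08 = 613.92
Index = 503.39 / 613.92 × 100 = 81.9960

82.0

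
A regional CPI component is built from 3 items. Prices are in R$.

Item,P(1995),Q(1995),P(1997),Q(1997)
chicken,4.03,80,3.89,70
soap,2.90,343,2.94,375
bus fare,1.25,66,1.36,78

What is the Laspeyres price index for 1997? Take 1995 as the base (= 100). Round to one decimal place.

Laspeyres price index uses base-period quantities as weights.
ΣP(1997)·Q(1995) = 3.89×80 + 2.94×343 + 1.36×66 = 311.2 + 1008.42 + 89.76 = 1409.38
ΣP(1995)·Q(1995) = 4.03×80 + 2.90×343 + 1.25×66 = 322.4 + 994.7 + 82.5 = 1399.6
Index = 1409.38 / 1399.6 × 100 = 100.6988

100.7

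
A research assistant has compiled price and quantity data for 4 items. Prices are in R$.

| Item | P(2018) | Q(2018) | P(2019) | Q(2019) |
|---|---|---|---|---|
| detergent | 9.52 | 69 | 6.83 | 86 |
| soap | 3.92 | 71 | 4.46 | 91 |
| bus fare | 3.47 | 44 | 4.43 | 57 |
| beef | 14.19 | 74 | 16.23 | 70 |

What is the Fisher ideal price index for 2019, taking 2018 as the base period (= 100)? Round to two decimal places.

101.40

Laspeyres component (base-period weights):
ΣP(2019)Q(2018) = 6.83×69 + 4.46×71 + 4.43×44 + 16.23×74 = 471.27 + 316.66 + 194.92 + 1201.02 = 2183.87
ΣP(2018)Q(2018) = 9.52×69 + 3.92×71 + 3.47×44 + 14.19×74 = 656.88 + 278.32 + 152.68 + 1050.06 = 2137.94
L = 2183.87 / 2137.94 × 100 = 102.1483
Paasche component (current-period weights):
ΣP(2019)Q(2019) = 6.83×86 + 4.46×91 + 4.43×57 + 16.23×70 = 587.38 + 405.86 + 252.51 + 1136.1 = 2381.85
ΣP(2018)Q(2019) = 9.52×86 + 3.92×91 + 3.47×57 + 14.19×70 = 818.72 + 356.72 + 197.79 + 993.3 = 2366.53
P = 2381.85 / 2366.53 × 100 = 100.6474
Fisher = √(L × P) = √(102.1483 × 100.6474) = 101.3951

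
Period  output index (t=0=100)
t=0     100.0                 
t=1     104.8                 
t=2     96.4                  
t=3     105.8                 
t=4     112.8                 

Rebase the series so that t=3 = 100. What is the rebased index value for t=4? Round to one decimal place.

Rebased(t=4) = 112.8 / 105.8 × 100 = 106.6163

106.6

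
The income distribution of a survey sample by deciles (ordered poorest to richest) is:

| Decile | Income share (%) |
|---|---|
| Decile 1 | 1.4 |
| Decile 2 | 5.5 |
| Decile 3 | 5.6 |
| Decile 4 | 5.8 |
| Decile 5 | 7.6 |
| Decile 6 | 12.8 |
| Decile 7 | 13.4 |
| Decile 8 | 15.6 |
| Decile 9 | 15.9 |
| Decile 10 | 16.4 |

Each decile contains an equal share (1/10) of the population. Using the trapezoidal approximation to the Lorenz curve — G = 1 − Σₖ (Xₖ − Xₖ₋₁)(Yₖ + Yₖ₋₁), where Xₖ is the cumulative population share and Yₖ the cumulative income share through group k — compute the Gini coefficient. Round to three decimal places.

0.286

Cumulative income shares Yₖ: 0.0140, 0.0690, 0.1250, 0.1830, 0.2590, 0.3870, 0.5210, 0.6770, 0.8360, 1.0000
Σ (Xₖ−Xₖ₋₁)(Yₖ+Yₖ₋₁) = (1/10)(0.0140+0.0000) + (1/10)(0.0690+0.0140) + (1/10)(0.1250+0.0690) + (1/10)(0.1830+0.1250) + (1/10)(0.2590+0.1830) + (1/10)(0.3870+0.2590) + (1/10)(0.5210+0.3870) + (1/10)(0.6770+0.5210) + (1/10)(0.8360+0.6770) + (1/10)(1.0000+0.8360)
  = 0.0014 + 0.0083 + 0.0194 + 0.0308 + 0.0442 + 0.0646 + 0.0908 + 0.1198 + 0.1513 + 0.1836 = 0.7142
G = 1 − 0.7142 = 0.2858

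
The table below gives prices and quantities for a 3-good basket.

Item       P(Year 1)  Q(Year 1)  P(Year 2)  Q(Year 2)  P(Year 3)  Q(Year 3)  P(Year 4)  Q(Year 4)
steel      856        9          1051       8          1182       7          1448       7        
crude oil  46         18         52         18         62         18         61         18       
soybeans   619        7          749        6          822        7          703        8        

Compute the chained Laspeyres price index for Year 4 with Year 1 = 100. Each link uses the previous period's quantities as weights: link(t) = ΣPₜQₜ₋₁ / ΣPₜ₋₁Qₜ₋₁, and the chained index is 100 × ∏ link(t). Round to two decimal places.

145.28

Link Year 1→Year 2:
ΣP(Year 2)Q(Year 1) = 1051×9 + 52×18 + 749×7 = 9459 + 936 + 5243 = 15638
ΣP(Year 1)Q(Year 1) = 856×9 + 46×18 + 619×7 = 7704 + 828 + 4333 = 12865
link = 15638/12865 = 1.215546
Link Year 2→Year 3:
ΣP(Year 3)Q(Year 2) = 1182×8 + 62×18 + 822×6 = 9456 + 1116 + 4932 = 15504
ΣP(Year 2)Q(Year 2) = 1051×8 + 52×18 + 749×6 = 8408 + 936 + 4494 = 13838
link = 15504/13838 = 1.120393
Link Year 3→Year 4:
ΣP(Year 4)Q(Year 3) = 1448×7 + 61×18 + 703×7 = 10136 + 1098 + 4921 = 16155
ΣP(Year 3)Q(Year 3) = 1182×7 + 62×18 + 822×7 = 8274 + 1116 + 5754 = 15144
link = 16155/15144 = 1.066759
Chained index = 100 × 1.215546 × 1.120393 × 1.066759 = 145.2808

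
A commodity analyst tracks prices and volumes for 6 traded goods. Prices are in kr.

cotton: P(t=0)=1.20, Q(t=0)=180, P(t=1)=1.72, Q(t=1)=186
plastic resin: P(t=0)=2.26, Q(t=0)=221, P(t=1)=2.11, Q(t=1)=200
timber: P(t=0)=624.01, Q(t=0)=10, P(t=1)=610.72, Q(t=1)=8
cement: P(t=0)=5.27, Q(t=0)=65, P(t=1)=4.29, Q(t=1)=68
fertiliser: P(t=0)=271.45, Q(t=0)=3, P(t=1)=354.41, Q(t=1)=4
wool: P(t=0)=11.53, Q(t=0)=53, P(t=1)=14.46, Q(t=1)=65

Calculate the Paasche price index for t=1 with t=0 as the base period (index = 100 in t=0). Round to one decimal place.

Paasche price index uses current-period quantities as weights.
ΣP(t=1)·Q(t=1) = 1.72×186 + 2.11×200 + 610.72×8 + 4.29×68 + 354.41×4 + 14.46×65 = 319.92 + 422 + 4885.76 + 291.72 + 1417.64 + 939.9 = 8276.94
ΣP(t=0)·Q(t=1) = 1.20×186 + 2.26×200 + 624.01×8 + 5.27×68 + 271.45×4 + 11.53×65 = 223.2 + 452 + 4992.08 + 358.36 + 1085.8 + 749.45 = 7860.89
Index = 8276.94 / 7860.89 × 100 = 105.2927

105.3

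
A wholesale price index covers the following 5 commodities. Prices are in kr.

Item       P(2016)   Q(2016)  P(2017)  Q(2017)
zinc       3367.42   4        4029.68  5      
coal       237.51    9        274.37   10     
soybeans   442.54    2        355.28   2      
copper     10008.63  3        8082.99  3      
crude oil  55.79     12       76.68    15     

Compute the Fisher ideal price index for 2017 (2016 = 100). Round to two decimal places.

95.19

Laspeyres component (base-period weights):
ΣP(2017)Q(2016) = 4029.68×4 + 274.37×9 + 355.28×2 + 8082.99×3 + 76.68×12 = 16118.72 + 2469.33 + 710.56 + 24248.97 + 920.16 = 44467.74
ΣP(2016)Q(2016) = 3367.42×4 + 237.51×9 + 442.54×2 + 10008.63×3 + 55.79×12 = 13469.68 + 2137.59 + 885.08 + 30025.89 + 669.48 = 47187.72
L = 44467.74 / 47187.72 × 100 = 94.2358
Paasche component (current-period weights):
ΣP(2017)Q(2017) = 4029.68×5 + 274.37×10 + 355.28×2 + 8082.99×3 + 76.68×15 = 20148.4 + 2743.7 + 710.56 + 24248.97 + 1150.2 = 49001.83
ΣP(2016)Q(2017) = 3367.42×5 + 237.51×10 + 442.54×2 + 10008.63×3 + 55.79×15 = 16837.1 + 2375.1 + 885.08 + 30025.89 + 836.85 = 50960.02
P = 49001.83 / 50960.02 × 100 = 96.1574
Fisher = √(L × P) = √(94.2358 × 96.1574) = 95.1918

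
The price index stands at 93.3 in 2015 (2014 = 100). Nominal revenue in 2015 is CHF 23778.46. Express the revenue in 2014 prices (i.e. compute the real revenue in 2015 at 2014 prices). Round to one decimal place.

25486.0

Real = Nominal ÷ (Index/100) = 23778.46 ÷ (93.3/100)
     = 23778.46 ÷ 0.933 = 25486.0236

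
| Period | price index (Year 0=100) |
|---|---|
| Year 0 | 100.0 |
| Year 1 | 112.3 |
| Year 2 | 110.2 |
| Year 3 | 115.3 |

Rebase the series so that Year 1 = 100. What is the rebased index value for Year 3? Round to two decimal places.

102.67

Rebased(Year 3) = 115.3 / 112.3 × 100 = 102.6714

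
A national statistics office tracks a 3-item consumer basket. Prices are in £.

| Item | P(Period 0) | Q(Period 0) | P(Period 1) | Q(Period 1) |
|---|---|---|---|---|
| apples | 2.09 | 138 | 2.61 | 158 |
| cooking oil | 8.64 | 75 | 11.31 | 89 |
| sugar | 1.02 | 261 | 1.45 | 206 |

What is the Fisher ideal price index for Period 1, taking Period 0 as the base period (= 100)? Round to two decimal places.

Laspeyres component (base-period weights):
ΣP(Period 1)Q(Period 0) = 2.61×138 + 11.31×75 + 1.45×261 = 360.18 + 848.25 + 378.45 = 1586.88
ΣP(Period 0)Q(Period 0) = 2.09×138 + 8.64×75 + 1.02×261 = 288.42 + 648 + 266.22 = 1202.64
L = 1586.88 / 1202.64 × 100 = 131.9497
Paasche component (current-period weights):
ΣP(Period 1)Q(Period 1) = 2.61×158 + 11.31×89 + 1.45×206 = 412.38 + 1006.59 + 298.7 = 1717.67
ΣP(Period 0)Q(Period 1) = 2.09×158 + 8.64×89 + 1.02×206 = 330.22 + 768.96 + 210.12 = 1309.3
P = 1717.67 / 1309.3 × 100 = 131.1899
Fisher = √(L × P) = √(131.9497 × 131.1899) = 131.5693

131.57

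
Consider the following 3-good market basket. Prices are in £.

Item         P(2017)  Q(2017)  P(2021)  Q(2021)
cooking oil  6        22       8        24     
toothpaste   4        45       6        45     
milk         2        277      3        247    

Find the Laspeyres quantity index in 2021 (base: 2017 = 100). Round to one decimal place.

Laspeyres quantity index uses base-period prices as weights.
ΣP(2017)·Q(2021) = 6×24 + 4×45 + 2×247 = 144 + 180 + 494 = 818
ΣP(2017)·Q(2017) = 6×22 + 4×45 + 2×277 = 132 + 180 + 554 = 866
Index = 818 / 866 × 100 = 94.4573

94.5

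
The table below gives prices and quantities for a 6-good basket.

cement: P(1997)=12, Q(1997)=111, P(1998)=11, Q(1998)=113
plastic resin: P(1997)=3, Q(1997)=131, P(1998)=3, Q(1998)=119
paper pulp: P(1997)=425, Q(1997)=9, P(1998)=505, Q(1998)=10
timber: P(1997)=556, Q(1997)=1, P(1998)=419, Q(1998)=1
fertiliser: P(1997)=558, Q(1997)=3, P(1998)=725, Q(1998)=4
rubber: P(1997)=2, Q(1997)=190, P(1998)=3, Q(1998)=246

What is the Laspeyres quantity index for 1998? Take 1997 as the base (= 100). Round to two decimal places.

113.27

Laspeyres quantity index uses base-period prices as weights.
ΣP(1997)·Q(1998) = 12×113 + 3×119 + 425×10 + 556×1 + 558×4 + 2×246 = 1356 + 357 + 4250 + 556 + 2232 + 492 = 9243
ΣP(1997)·Q(1997) = 12×111 + 3×131 + 425×9 + 556×1 + 558×3 + 2×190 = 1332 + 393 + 3825 + 556 + 1674 + 380 = 8160
Index = 9243 / 8160 × 100 = 113.2721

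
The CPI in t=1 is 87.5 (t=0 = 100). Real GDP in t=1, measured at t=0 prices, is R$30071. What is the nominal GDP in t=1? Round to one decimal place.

Nominal = Real × (Index/100) = 30071 × (87.5/100)
        = 30071 × 0.875 = 26312.1250

26312.1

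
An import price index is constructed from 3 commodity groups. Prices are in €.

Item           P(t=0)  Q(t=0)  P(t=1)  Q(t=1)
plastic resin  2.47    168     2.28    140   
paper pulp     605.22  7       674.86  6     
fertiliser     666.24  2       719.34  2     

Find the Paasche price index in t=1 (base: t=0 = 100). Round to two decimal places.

109.37

Paasche price index uses current-period quantities as weights.
ΣP(t=1)·Q(t=1) = 2.28×140 + 674.86×6 + 719.34×2 = 319.2 + 4049.16 + 1438.68 = 5807.04
ΣP(t=0)·Q(t=1) = 2.47×140 + 605.22×6 + 666.24×2 = 345.8 + 3631.32 + 1332.48 = 5309.6
Index = 5807.04 / 5309.6 × 100 = 109.3687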